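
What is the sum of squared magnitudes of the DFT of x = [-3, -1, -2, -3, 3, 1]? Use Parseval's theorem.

Parseval: Σ|x[n]|² = (1/N)Σ|X[k]|², so Σ|X[k]|² = N·Σ|x[n]|² = 6·33.0000

Σ|X[k]|² = N·Σ|x[n]|² = 6·33.0000 = 198.0000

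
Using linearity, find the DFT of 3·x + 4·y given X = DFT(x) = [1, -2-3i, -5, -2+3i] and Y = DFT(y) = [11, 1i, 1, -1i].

By linearity: DFT(3x + 4y) = 3·DFT(x) + 4·DFT(y)
= 3·[1, -2-3i, -5, -2+3i] + 4·[11, 1i, 1, -1i]

Computing element-wise:
Z[0] = 3·(1) + 4·(11) = 47
Z[1] = 3·(-2-3i) + 4·(1i) = -6-5i
Z[2] = 3·(-5) + 4·(1) = -11
Z[3] = 3·(-2+3i) + 4·(-1i) = -6+5i

DFT(3x + 4y) = 3·X + 4·Y = [47, -6-5i, -11, -6+5i]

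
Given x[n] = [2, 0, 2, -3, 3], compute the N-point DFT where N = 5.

X[k] = Σ(n=0 to 4) x[n] · ω_5^(nk)
where ω_5 = e^(-2πi/5)

Computing each X[k]:
X[0] = 4
X[1] = 3.7361-0.0858i
X[2] = -0.7361+6.5186i
X[3] = -0.7361-6.5186i
X[4] = 3.7361+0.0858i

X = [4, 3.7361-0.0858i, -0.7361+6.5186i, -0.7361-6.5186i, 3.7361+0.0858i]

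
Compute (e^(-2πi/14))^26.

Since ω_14^14 = 1, powers reduce modulo 14.
26 mod 14 = 12
So ω_14^26 = ω_14^12 = e^(-2πi·12/14)

ω_14^26 = ω_14^12 = 0.6235+0.7818i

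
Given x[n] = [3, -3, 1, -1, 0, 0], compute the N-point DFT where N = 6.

X[k] = Σ(n=0 to 5) x[n] · ω_6^(nk)
where ω_6 = e^(-2πi/6)

Computing each X[k]:
X[0] = 0
X[1] = 2.0000+1.7321i
X[2] = 3.0000+3.4641i
X[3] = 8
X[4] = 3.0000-3.4641i
X[5] = 2.0000-1.7321i

X = [0, 2.0000+1.7321i, 3.0000+3.4641i, 8, 3.0000-3.4641i, 2.0000-1.7321i]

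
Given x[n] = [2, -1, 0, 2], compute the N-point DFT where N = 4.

X[k] = Σ(n=0 to 3) x[n] · ω_4^(nk)
where ω_4 = e^(-2πi/4)

Computing each X[k]:
X[0] = 3
X[1] = 2+3i
X[2] = 1
X[3] = 2-3i

X = [3, 2+3i, 1, 2-3i]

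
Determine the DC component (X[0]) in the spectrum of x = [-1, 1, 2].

X[0] = Σ(n=0 to 2) x[n] · ω_3^0 = Σ x[n]
= (-1) + (1) + (2)

X[0] = 2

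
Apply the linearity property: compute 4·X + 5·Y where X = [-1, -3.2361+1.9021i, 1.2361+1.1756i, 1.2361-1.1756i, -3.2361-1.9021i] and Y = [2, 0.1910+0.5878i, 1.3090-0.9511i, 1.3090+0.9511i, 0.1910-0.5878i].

By linearity: DFT(4x + 5y) = 4·DFT(x) + 5·DFT(y)
= 4·[-1, -3.2361+1.9021i, 1.2361+1.1756i, 1.2361-1.1756i, -3.2361-1.9021i] + 5·[2, 0.1910+0.5878i, 1.3090-0.9511i, 1.3090+0.9511i, 0.1910-0.5878i]

Computing element-wise:
Z[0] = 4·(-1) + 5·(2) = 6
Z[1] = 4·(-3.2361+1.9021i) + 5·(0.1910+0.5878i) = -11.9894+10.5474i
Z[2] = 4·(1.2361+1.1756i) + 5·(1.3090-0.9511i) = 11.4894-0.0531i
Z[3] = 4·(1.2361-1.1756i) + 5·(1.3090+0.9511i) = 11.4894+0.0531i
Z[4] = 4·(-3.2361-1.9021i) + 5·(0.1910-0.5878i) = -11.9894-10.5474i

DFT(4x + 5y) = 4·X + 5·Y = [6, -11.9894+10.5474i, 11.4894-0.0531i, 11.4894+0.0531i, -11.9894-10.5474i]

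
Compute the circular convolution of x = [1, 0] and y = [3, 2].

(x ⊛ y)[n] = Σ(m=0 to 1) x[m] · y[(n-m) mod 2]

Computing each output sample:
(x ⊛ y)[0] = 3
(x ⊛ y)[1] = 2

x ⊛ y = [3, 2]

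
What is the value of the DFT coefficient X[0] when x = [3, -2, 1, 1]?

X[0] = Σ(n=0 to 3) x[n] · ω_4^0 = Σ x[n]
= (3) + (-2) + (1) + (1)

X[0] = 3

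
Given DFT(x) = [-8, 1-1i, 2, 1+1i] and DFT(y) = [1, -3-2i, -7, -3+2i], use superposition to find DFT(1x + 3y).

By linearity: DFT(1x + 3y) = 1·DFT(x) + 3·DFT(y)
= 1·[-8, 1-1i, 2, 1+1i] + 3·[1, -3-2i, -7, -3+2i]

Computing element-wise:
Z[0] = 1·(-8) + 3·(1) = -5
Z[1] = 1·(1-1i) + 3·(-3-2i) = -8-7i
Z[2] = 1·(2) + 3·(-7) = -19
Z[3] = 1·(1+1i) + 3·(-3+2i) = -8+7i

DFT(1x + 3y) = 1·X + 3·Y = [-5, -8-7i, -19, -8+7i]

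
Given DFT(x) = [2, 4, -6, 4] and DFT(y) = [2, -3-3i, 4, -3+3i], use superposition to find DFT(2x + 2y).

By linearity: DFT(2x + 2y) = 2·DFT(x) + 2·DFT(y)
= 2·[2, 4, -6, 4] + 2·[2, -3-3i, 4, -3+3i]

Computing element-wise:
Z[0] = 2·(2) + 2·(2) = 8
Z[1] = 2·(4) + 2·(-3-3i) = 2-6i
Z[2] = 2·(-6) + 2·(4) = -4
Z[3] = 2·(4) + 2·(-3+3i) = 2+6i

DFT(2x + 2y) = 2·X + 2·Y = [8, 2-6i, -4, 2+6i]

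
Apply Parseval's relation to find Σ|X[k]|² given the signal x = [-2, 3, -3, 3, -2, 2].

Parseval: Σ|x[n]|² = (1/N)Σ|X[k]|², so Σ|X[k]|² = N·Σ|x[n]|² = 6·39.0000

Σ|X[k]|² = N·Σ|x[n]|² = 6·39.0000 = 234.0000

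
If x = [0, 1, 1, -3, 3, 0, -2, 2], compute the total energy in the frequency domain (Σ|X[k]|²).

Parseval: Σ|x[n]|² = (1/N)Σ|X[k]|², so Σ|X[k]|² = N·Σ|x[n]|² = 8·28.0000

Σ|X[k]|² = N·Σ|x[n]|² = 8·28.0000 = 224.0000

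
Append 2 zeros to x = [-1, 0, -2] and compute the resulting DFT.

Original 3-point DFT: [-3, -1.7321i, 1.7321i]
Zero-padded 5-point DFT provides frequency interpolation.

DFT_5([x, 0, ...]) = [-3, 0.6180+1.1756i, -1.6180-1.9021i, -1.6180+1.9021i, 0.6180-1.1756i]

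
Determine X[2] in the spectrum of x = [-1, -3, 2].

X[2] = Σ(n=0 to 2) x[n] · ω_3^(2n) where ω_3 = e^(-2πi/3)
= (-1)·ω_3^0 + (-3)·ω_3^2 + (2)·ω_3^4

X[2] = -0.5000-4.3301i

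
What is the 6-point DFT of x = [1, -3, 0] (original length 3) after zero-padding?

Original 3-point DFT: [-2, 2.5000+2.5981i, 2.5000-2.5981i]
Zero-padded 6-point DFT provides frequency interpolation.

DFT_6([x, 0, ...]) = [-2, -0.5000+2.5981i, 2.5000+2.5981i, 4, 2.5000-2.5981i, -0.5000-2.5981i]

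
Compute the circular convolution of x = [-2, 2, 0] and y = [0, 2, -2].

(x ⊛ y)[n] = Σ(m=0 to 2) x[m] · y[(n-m) mod 3]

Computing each output sample:
(x ⊛ y)[0] = -4
(x ⊛ y)[1] = -4
(x ⊛ y)[2] = 8

x ⊛ y = [-4, -4, 8]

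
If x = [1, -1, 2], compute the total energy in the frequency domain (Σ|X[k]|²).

Parseval: Σ|x[n]|² = (1/N)Σ|X[k]|², so Σ|X[k]|² = N·Σ|x[n]|² = 3·6.0000

Σ|X[k]|² = N·Σ|x[n]|² = 3·6.0000 = 18.0000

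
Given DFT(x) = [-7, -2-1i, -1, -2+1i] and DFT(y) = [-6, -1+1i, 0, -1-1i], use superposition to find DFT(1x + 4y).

By linearity: DFT(1x + 4y) = 1·DFT(x) + 4·DFT(y)
= 1·[-7, -2-1i, -1, -2+1i] + 4·[-6, -1+1i, 0, -1-1i]

Computing element-wise:
Z[0] = 1·(-7) + 4·(-6) = -31
Z[1] = 1·(-2-1i) + 4·(-1+1i) = -6+3i
Z[2] = 1·(-1) + 4·(0) = -1
Z[3] = 1·(-2+1i) + 4·(-1-1i) = -6-3i

DFT(1x + 4y) = 1·X + 4·Y = [-31, -6+3i, -1, -6-3i]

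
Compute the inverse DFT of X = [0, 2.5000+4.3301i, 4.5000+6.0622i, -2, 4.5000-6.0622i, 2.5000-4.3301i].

x[n] = (1/6) Σ(k=0 to 5) X[k] · e^(2πikn/6)

Computing each x[n]:
x[0] = 2
x[1] = -3
x[2] = -1
x[3] = 1
x[4] = -2
x[5] = 3

x = [2, -3, -1, 1, -2, 3]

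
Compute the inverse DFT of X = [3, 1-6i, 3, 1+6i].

x[n] = (1/4) Σ(k=0 to 3) X[k] · e^(2πikn/4)

Computing each x[n]:
x[0] = 2
x[1] = 3
x[2] = 1
x[3] = -3

x = [2, 3, 1, -3]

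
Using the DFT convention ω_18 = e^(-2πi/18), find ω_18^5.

ω_18^5 = e^(-2πi·5/18)
= cos(-2π·5/18) + i·sin(-2π·5/18)
= cos(-10π/18) + i·sin(-10π/18)

ω_18^5 = cos(-10π/18) + i·sin(-10π/18) = -0.1736-0.9848i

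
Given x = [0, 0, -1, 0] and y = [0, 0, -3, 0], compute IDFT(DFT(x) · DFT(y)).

(x ⊛ y)[n] = Σ(m=0 to 3) x[m] · y[(n-m) mod 4]

Computing each output sample:
(x ⊛ y)[0] = 3
(x ⊛ y)[1] = 0
(x ⊛ y)[2] = 0
(x ⊛ y)[3] = 0

x ⊛ y = [3, 0, 0, 0]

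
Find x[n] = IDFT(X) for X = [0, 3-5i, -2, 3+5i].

x[n] = (1/4) Σ(k=0 to 3) X[k] · e^(2πikn/4)

Computing each x[n]:
x[0] = 1
x[1] = 3
x[2] = -2
x[3] = -2

x = [1, 3, -2, -2]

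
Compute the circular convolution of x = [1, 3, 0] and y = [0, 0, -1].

(x ⊛ y)[n] = Σ(m=0 to 2) x[m] · y[(n-m) mod 3]

Computing each output sample:
(x ⊛ y)[0] = -3
(x ⊛ y)[1] = 0
(x ⊛ y)[2] = -1

x ⊛ y = [-3, 0, -1]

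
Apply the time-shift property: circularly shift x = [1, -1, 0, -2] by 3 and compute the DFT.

Time shift by 3: X_shifted[k] = ω_4^(3k) · X[k]
Shifted x = [-1, 0, -2, 1]

DFT(x[n-3]) = [-2, 1+1i, -4, 1-1i]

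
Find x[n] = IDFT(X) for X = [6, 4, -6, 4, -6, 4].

x[n] = (1/6) Σ(k=0 to 5) X[k] · e^(2πikn/6)

Computing each x[n]:
x[0] = 1
x[1] = 2
x[2] = 2
x[3] = -3
x[4] = 2
x[5] = 2

x = [1, 2, 2, -3, 2, 2]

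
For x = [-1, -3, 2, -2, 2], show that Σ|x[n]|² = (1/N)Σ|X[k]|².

Time domain:
Σ|x[n]|² = |-1|² + |-3|² + |2|² + |-2|² + |2|² = 22.0000

Frequency domain:
(1/5)Σ|X[k]|² = (1/5)(|-2|² + |-1.3090+2.4041i|² + |-0.1910+6.7432i|² + |-0.1910-6.7432i|² + |-1.3090-2.4041i|²) = (1/5)·110.0000 = 22.0000

Both sides agree, confirming Parseval's theorem.

Σ|x[n]|² = (1/N)Σ|X[k]|² = 22.0000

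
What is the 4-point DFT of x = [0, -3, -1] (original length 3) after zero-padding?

Original 3-point DFT: [-4, 2.0000+1.7321i, 2.0000-1.7321i]
Zero-padded 4-point DFT provides frequency interpolation.

DFT_4([x, 0, ...]) = [-4, 1+3i, 2, 1-3i]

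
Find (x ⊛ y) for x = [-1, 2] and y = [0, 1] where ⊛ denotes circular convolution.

(x ⊛ y)[n] = Σ(m=0 to 1) x[m] · y[(n-m) mod 2]

Computing each output sample:
(x ⊛ y)[0] = 2
(x ⊛ y)[1] = -1

x ⊛ y = [2, -1]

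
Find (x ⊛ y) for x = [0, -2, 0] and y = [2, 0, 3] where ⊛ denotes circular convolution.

(x ⊛ y)[n] = Σ(m=0 to 2) x[m] · y[(n-m) mod 3]

Computing each output sample:
(x ⊛ y)[0] = -6
(x ⊛ y)[1] = -4
(x ⊛ y)[2] = 0

x ⊛ y = [-6, -4, 0]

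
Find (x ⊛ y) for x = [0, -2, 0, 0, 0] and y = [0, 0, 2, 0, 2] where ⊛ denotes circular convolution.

(x ⊛ y)[n] = Σ(m=0 to 4) x[m] · y[(n-m) mod 5]

Computing each output sample:
(x ⊛ y)[0] = -4
(x ⊛ y)[1] = 0
(x ⊛ y)[2] = 0
(x ⊛ y)[3] = -4
(x ⊛ y)[4] = 0

x ⊛ y = [-4, 0, 0, -4, 0]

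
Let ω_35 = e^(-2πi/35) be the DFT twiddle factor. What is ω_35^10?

ω_35^10 = e^(-2πi·10/35)
= cos(-2π·10/35) + i·sin(-2π·10/35)
= cos(-20π/35) + i·sin(-20π/35)

ω_35^10 = cos(-20π/35) + i·sin(-20π/35) = -0.2225-0.9749i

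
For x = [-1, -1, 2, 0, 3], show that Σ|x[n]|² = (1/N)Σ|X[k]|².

Time domain:
Σ|x[n]|² = |-1|² + |-1|² + |2|² + |0|² + |3|² = 15.0000

Frequency domain:
(1/5)Σ|X[k]|² = (1/5)(|3|² + |-2.0000+2.6287i|² + |-2.0000+4.2533i|² + |-2.0000-4.2533i|² + |-2.0000-2.6287i|²) = (1/5)·75.0000 = 15.0000

Both sides agree, confirming Parseval's theorem.

Σ|x[n]|² = (1/N)Σ|X[k]|² = 15.0000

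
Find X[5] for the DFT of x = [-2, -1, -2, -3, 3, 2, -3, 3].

X[5] = Σ(n=0 to 7) x[n] · ω_8^(5n) where ω_8 = e^(-2πi/8)
= (-2)·ω_8^0 + (-1)·ω_8^5 + (-2)·ω_8^10 + (-3)·ω_8^15 + (3)·ω_8^20 + (2)·ω_8^25 + (-3)·ω_8^30 + (3)·ω_8^35

X[5] = -7.1213-7.3640i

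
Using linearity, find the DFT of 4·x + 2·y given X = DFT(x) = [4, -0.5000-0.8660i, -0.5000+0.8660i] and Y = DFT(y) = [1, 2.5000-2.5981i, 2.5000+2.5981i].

By linearity: DFT(4x + 2y) = 4·DFT(x) + 2·DFT(y)
= 4·[4, -0.5000-0.8660i, -0.5000+0.8660i] + 2·[1, 2.5000-2.5981i, 2.5000+2.5981i]

Computing element-wise:
Z[0] = 4·(4) + 2·(1) = 18
Z[1] = 4·(-0.5000-0.8660i) + 2·(2.5000-2.5981i) = 3.0000-8.6602i
Z[2] = 4·(-0.5000+0.8660i) + 2·(2.5000+2.5981i) = 3.0000+8.6602i

DFT(4x + 2y) = 4·X + 2·Y = [18, 3.0000-8.6602i, 3.0000+8.6602i]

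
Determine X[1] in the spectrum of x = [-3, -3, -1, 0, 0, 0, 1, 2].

X[1] = Σ(n=0 to 7) x[n] · ω_8^(1n) where ω_8 = e^(-2πi/8)
= (-3)·ω_8^0 + (-3)·ω_8^1 + (-1)·ω_8^2 + (0)·ω_8^3 + (0)·ω_8^4 + (0)·ω_8^5 + (1)·ω_8^6 + (2)·ω_8^7

X[1] = -3.7071+5.5355i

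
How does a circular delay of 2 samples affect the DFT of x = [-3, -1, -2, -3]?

Time shift by 2: X_shifted[k] = ω_4^(2k) · X[k]
Shifted x = [-2, -3, -3, -1]

DFT(x[n-2]) = [-9, 1+2i, -1, 1-2i]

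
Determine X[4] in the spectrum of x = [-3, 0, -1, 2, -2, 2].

X[4] = Σ(n=0 to 5) x[n] · ω_6^(4n) where ω_6 = e^(-2πi/6)
= (-3)·ω_6^0 + (0)·ω_6^4 + (-1)·ω_6^8 + (2)·ω_6^12 + (-2)·ω_6^16 + (2)·ω_6^20

X[4] = -0.5000-2.5981i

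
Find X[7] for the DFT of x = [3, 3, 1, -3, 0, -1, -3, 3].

X[7] = Σ(n=0 to 7) x[n] · ω_8^(7n) where ω_8 = e^(-2πi/8)
= (3)·ω_8^0 + (3)·ω_8^7 + (1)·ω_8^14 + (-3)·ω_8^21 + (0)·ω_8^28 + (-1)·ω_8^35 + (-3)·ω_8^42 + (3)·ω_8^49

X[7] = 10.0711+2.5858i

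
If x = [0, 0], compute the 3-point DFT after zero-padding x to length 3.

Original 2-point DFT: [0, 0]
Zero-padded 3-point DFT provides frequency interpolation.

DFT_3([x, 0, ...]) = [0, 0, 0]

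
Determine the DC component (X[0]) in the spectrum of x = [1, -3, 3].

X[0] = Σ(n=0 to 2) x[n] · ω_3^0 = Σ x[n]
= (1) + (-3) + (3)

X[0] = 1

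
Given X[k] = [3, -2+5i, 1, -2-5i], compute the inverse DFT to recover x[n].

x[n] = (1/4) Σ(k=0 to 3) X[k] · e^(2πikn/4)

Computing each x[n]:
x[0] = 0
x[1] = -2
x[2] = 2
x[3] = 3

x = [0, -2, 2, 3]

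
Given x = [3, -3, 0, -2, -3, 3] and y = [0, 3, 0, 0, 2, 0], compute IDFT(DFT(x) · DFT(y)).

(x ⊛ y)[n] = Σ(m=0 to 5) x[m] · y[(n-m) mod 6]

Computing each output sample:
(x ⊛ y)[0] = 9
(x ⊛ y)[1] = 5
(x ⊛ y)[2] = -15
(x ⊛ y)[3] = 6
(x ⊛ y)[4] = 0
(x ⊛ y)[5] = -15

x ⊛ y = [9, 5, -15, 6, 0, -15]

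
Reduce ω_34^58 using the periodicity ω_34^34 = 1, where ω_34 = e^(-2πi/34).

Since ω_34^34 = 1, powers reduce modulo 34.
58 mod 34 = 24
So ω_34^58 = ω_34^24 = e^(-2πi·24/34)

ω_34^58 = ω_34^24 = -0.2737+0.9618i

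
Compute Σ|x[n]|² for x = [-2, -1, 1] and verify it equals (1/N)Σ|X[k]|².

Time domain:
Σ|x[n]|² = |-2|² + |-1|² + |1|² = 6.0000

Frequency domain:
(1/3)Σ|X[k]|² = (1/3)(|-2|² + |-2.0000+1.7321i|² + |-2.0000-1.7321i|²) = (1/3)·18.0000 = 6.0000

Both sides agree, confirming Parseval's theorem.

Σ|x[n]|² = (1/N)Σ|X[k]|² = 6.0000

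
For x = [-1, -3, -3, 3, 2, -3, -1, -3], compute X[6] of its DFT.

X[6] = Σ(n=0 to 7) x[n] · ω_8^(6n) where ω_8 = e^(-2πi/8)
= (-1)·ω_8^0 + (-3)·ω_8^6 + (-3)·ω_8^12 + (3)·ω_8^18 + (2)·ω_8^24 + (-3)·ω_8^30 + (-1)·ω_8^36 + (-3)·ω_8^42

X[6] = 5-6i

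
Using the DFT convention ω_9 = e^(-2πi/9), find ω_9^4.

ω_9^4 = e^(-2πi·4/9)
= cos(-2π·4/9) + i·sin(-2π·4/9)
= cos(-8π/9) + i·sin(-8π/9)

ω_9^4 = cos(-8π/9) + i·sin(-8π/9) = -0.9397-0.3420i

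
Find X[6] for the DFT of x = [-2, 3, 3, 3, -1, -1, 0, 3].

X[6] = Σ(n=0 to 7) x[n] · ω_8^(6n) where ω_8 = e^(-2πi/8)
= (-2)·ω_8^0 + (3)·ω_8^6 + (3)·ω_8^12 + (3)·ω_8^18 + (-1)·ω_8^24 + (-1)·ω_8^30 + (0)·ω_8^36 + (3)·ω_8^42

X[6] = -6-4i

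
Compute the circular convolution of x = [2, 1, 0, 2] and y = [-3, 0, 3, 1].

(x ⊛ y)[n] = Σ(m=0 to 3) x[m] · y[(n-m) mod 4]

Computing each output sample:
(x ⊛ y)[0] = -5
(x ⊛ y)[1] = 3
(x ⊛ y)[2] = 8
(x ⊛ y)[3] = -1

x ⊛ y = [-5, 3, 8, -1]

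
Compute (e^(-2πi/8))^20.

Since ω_8^8 = 1, powers reduce modulo 8.
20 mod 8 = 4
So ω_8^20 = ω_8^4 = e^(-2πi·4/8)

ω_8^20 = ω_8^4 = -1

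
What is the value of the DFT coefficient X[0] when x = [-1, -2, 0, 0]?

X[0] = Σ(n=0 to 3) x[n] · ω_4^0 = Σ x[n]
= (-1) + (-2) + (0) + (0)

X[0] = -3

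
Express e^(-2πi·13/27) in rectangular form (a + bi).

ω_27^13 = e^(-2πi·13/27)
= cos(-2π·13/27) + i·sin(-2π·13/27)
= cos(-26π/27) + i·sin(-26π/27)

ω_27^13 = cos(-26π/27) + i·sin(-26π/27) = -0.9932-0.1161i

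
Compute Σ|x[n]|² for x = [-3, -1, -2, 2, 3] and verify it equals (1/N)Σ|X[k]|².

Time domain:
Σ|x[n]|² = |-3|² + |-1|² + |-2|² + |2|² + |3|² = 27.0000

Frequency domain:
(1/5)Σ|X[k]|² = (1/5)(|-1|² + |-2.3820+6.1554i|² + |-4.6180-1.4531i|² + |-4.6180+1.4531i|² + |-2.3820-6.1554i|²) = (1/5)·135.0000 = 27.0000

Both sides agree, confirming Parseval's theorem.

Σ|x[n]|² = (1/N)Σ|X[k]|² = 27.0000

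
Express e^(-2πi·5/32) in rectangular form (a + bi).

ω_32^5 = e^(-2πi·5/32)
= cos(-2π·5/32) + i·sin(-2π·5/32)
= cos(-10π/32) + i·sin(-10π/32)

ω_32^5 = cos(-10π/32) + i·sin(-10π/32) = 0.5556-0.8315i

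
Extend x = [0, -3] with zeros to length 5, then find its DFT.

Original 2-point DFT: [-3, 3]
Zero-padded 5-point DFT provides frequency interpolation.

DFT_5([x, 0, ...]) = [-3, -0.9271+2.8532i, 2.4271+1.7634i, 2.4271-1.7634i, -0.9271-2.8532i]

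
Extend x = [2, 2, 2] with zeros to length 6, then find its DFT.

Original 3-point DFT: [6, 0, 0]
Zero-padded 6-point DFT provides frequency interpolation.

DFT_6([x, 0, ...]) = [6, 2.0000-3.4641i, 0, 2, 0, 2.0000+3.4641i]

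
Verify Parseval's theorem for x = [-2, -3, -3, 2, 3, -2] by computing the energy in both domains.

Time domain:
Σ|x[n]|² = |-2|² + |-3|² + |-3|² + |2|² + |3|² + |-2|² = 39.0000

Frequency domain:
(1/6)Σ|X[k]|² = (1/6)(|-5|² + |-6.5000+6.0622i|² + |2.5000-4.3301i|² + |1|² + |2.5000+4.3301i|² + |-6.5000-6.0622i|²) = (1/6)·234.0000 = 39.0000

Both sides agree, confirming Parseval's theorem.

Σ|x[n]|² = (1/N)Σ|X[k]|² = 39.0000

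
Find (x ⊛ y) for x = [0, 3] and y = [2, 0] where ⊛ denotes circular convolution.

(x ⊛ y)[n] = Σ(m=0 to 1) x[m] · y[(n-m) mod 2]

Computing each output sample:
(x ⊛ y)[0] = 0
(x ⊛ y)[1] = 6

x ⊛ y = [0, 6]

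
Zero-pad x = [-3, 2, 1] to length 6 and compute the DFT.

Original 3-point DFT: [0, -4.5000-0.8660i, -4.5000+0.8660i]
Zero-padded 6-point DFT provides frequency interpolation.

DFT_6([x, 0, ...]) = [0, -2.5000-2.5981i, -4.5000-0.8660i, -4, -4.5000+0.8660i, -2.5000+2.5981i]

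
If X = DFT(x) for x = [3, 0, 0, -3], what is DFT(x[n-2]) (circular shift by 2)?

Time shift by 2: X_shifted[k] = ω_4^(2k) · X[k]
Shifted x = [0, -3, 3, 0]

DFT(x[n-2]) = [0, -3+3i, 6, -3-3i]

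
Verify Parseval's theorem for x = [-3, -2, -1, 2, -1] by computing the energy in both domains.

Time domain:
Σ|x[n]|² = |-3|² + |-2|² + |-1|² + |2|² + |-1|² = 19.0000

Frequency domain:
(1/5)Σ|X[k]|² = (1/5)(|-5|² + |-4.7361+2.7144i|² + |-0.2639-2.2654i|² + |-0.2639+2.2654i|² + |-4.7361-2.7144i|²) = (1/5)·95.0000 = 19.0000

Both sides agree, confirming Parseval's theorem.

Σ|x[n]|² = (1/N)Σ|X[k]|² = 19.0000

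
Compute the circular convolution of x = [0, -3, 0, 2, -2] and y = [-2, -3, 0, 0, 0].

(x ⊛ y)[n] = Σ(m=0 to 4) x[m] · y[(n-m) mod 5]

Computing each output sample:
(x ⊛ y)[0] = 6
(x ⊛ y)[1] = 6
(x ⊛ y)[2] = 9
(x ⊛ y)[3] = -4
(x ⊛ y)[4] = -2

x ⊛ y = [6, 6, 9, -4, -2]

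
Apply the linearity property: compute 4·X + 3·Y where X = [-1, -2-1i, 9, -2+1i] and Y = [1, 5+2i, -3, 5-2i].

By linearity: DFT(4x + 3y) = 4·DFT(x) + 3·DFT(y)
= 4·[-1, -2-1i, 9, -2+1i] + 3·[1, 5+2i, -3, 5-2i]

Computing element-wise:
Z[0] = 4·(-1) + 3·(1) = -1
Z[1] = 4·(-2-1i) + 3·(5+2i) = 7+2i
Z[2] = 4·(9) + 3·(-3) = 27
Z[3] = 4·(-2+1i) + 3·(5-2i) = 7-2i

DFT(4x + 3y) = 4·X + 3·Y = [-1, 7+2i, 27, 7-2i]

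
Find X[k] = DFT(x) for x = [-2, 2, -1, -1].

X[k] = Σ(n=0 to 3) x[n] · ω_4^(nk)
where ω_4 = e^(-2πi/4)

Computing each X[k]:
X[0] = -2
X[1] = -1-3i
X[2] = -4
X[3] = -1+3i

X = [-2, -1-3i, -4, -1+3i]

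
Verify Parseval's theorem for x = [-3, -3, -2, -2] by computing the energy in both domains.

Time domain:
Σ|x[n]|² = |-3|² + |-3|² + |-2|² + |-2|² = 26.0000

Frequency domain:
(1/4)Σ|X[k]|² = (1/4)(|-10|² + |-1+1i|² + |0|² + |-1-1i|²) = (1/4)·104.0000 = 26.0000

Both sides agree, confirming Parseval's theorem.

Σ|x[n]|² = (1/N)Σ|X[k]|² = 26.0000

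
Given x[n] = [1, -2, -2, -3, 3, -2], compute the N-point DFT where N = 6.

X[k] = Σ(n=0 to 5) x[n] · ω_6^(nk)
where ω_6 = e^(-2πi/6)

Computing each X[k]:
X[0] = -5
X[1] = 1.5000+4.3301i
X[2] = -0.5000-4.3301i
X[3] = 9
X[4] = -0.5000+4.3301i
X[5] = 1.5000-4.3301i

X = [-5, 1.5000+4.3301i, -0.5000-4.3301i, 9, -0.5000+4.3301i, 1.5000-4.3301i]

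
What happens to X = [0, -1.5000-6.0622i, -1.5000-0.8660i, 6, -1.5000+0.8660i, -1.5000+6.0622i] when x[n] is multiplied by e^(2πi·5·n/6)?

Modulation property: DFT(ω_6^(-5n)·x[n]) = X[(k-5) mod 6], so circularly shift X by 5 positions.

X[k-5] = [-1.5000-6.0622i, -1.5000-0.8660i, 6, -1.5000+0.8660i, -1.5000+6.0622i, 0]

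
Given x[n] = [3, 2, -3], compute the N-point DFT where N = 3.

X[k] = Σ(n=0 to 2) x[n] · ω_3^(nk)
where ω_3 = e^(-2πi/3)

Computing each X[k]:
X[0] = 2
X[1] = 3.5000-4.3301i
X[2] = 3.5000+4.3301i

X = [2, 3.5000-4.3301i, 3.5000+4.3301i]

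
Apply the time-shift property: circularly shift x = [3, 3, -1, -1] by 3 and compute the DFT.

Time shift by 3: X_shifted[k] = ω_4^(3k) · X[k]
Shifted x = [3, -1, -1, 3]

DFT(x[n-3]) = [4, 4+4i, 0, 4-4i]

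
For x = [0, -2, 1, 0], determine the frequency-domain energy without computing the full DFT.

Parseval: Σ|x[n]|² = (1/N)Σ|X[k]|², so Σ|X[k]|² = N·Σ|x[n]|² = 4·5.0000

Σ|X[k]|² = N·Σ|x[n]|² = 4·5.0000 = 20.0000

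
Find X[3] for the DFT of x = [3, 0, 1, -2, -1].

X[3] = Σ(n=0 to 4) x[n] · ω_5^(3n) where ω_5 = e^(-2πi/5)
= (3)·ω_5^0 + (0)·ω_5^3 + (1)·ω_5^6 + (-2)·ω_5^9 + (-1)·ω_5^12

X[3] = 3.5000-2.2654i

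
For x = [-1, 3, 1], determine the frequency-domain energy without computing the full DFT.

Parseval: Σ|x[n]|² = (1/N)Σ|X[k]|², so Σ|X[k]|² = N·Σ|x[n]|² = 3·11.0000

Σ|X[k]|² = N·Σ|x[n]|² = 3·11.0000 = 33.0000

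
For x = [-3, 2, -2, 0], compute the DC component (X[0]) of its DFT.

X[0] = Σ(n=0 to 3) x[n] · ω_4^0 = Σ x[n]
= (-3) + (2) + (-2) + (0)

X[0] = -3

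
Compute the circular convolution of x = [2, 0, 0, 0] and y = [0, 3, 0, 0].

(x ⊛ y)[n] = Σ(m=0 to 3) x[m] · y[(n-m) mod 4]

Computing each output sample:
(x ⊛ y)[0] = 0
(x ⊛ y)[1] = 6
(x ⊛ y)[2] = 0
(x ⊛ y)[3] = 0

x ⊛ y = [0, 6, 0, 0]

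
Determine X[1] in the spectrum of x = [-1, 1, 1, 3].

X[1] = Σ(n=0 to 3) x[n] · ω_4^(1n) where ω_4 = e^(-2πi/4)
= (-1)·ω_4^0 + (1)·ω_4^1 + (1)·ω_4^2 + (3)·ω_4^3

X[1] = -2+2i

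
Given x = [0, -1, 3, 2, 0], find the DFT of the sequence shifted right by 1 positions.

Time shift by 1: X_shifted[k] = ω_5^(1k) · X[k]
Shifted x = [0, 0, -1, 3, 2]

DFT(x[n-1]) = [4, -1.0000+4.2533i, -1.0000-2.6287i, -1.0000+2.6287i, -1.0000-4.2533i]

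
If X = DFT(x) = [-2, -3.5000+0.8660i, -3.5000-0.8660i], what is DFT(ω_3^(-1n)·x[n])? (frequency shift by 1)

Modulation property: DFT(ω_3^(-1n)·x[n]) = X[(k-1) mod 3], so circularly shift X by 1 positions.

X[k-1] = [-3.5000-0.8660i, -2, -3.5000+0.8660i]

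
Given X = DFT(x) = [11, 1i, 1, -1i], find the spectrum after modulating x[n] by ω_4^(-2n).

Modulation property: DFT(ω_4^(-2n)·x[n]) = X[(k-2) mod 4], so circularly shift X by 2 positions.

X[k-2] = [1, -1i, 11, 1i]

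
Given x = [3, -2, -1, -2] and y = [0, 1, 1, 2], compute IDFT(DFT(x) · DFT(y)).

(x ⊛ y)[n] = Σ(m=0 to 3) x[m] · y[(n-m) mod 4]

Computing each output sample:
(x ⊛ y)[0] = -7
(x ⊛ y)[1] = -1
(x ⊛ y)[2] = -3
(x ⊛ y)[3] = 3

x ⊛ y = [-7, -1, -3, 3]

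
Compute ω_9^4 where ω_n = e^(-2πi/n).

ω_9^4 = e^(-2πi·4/9)
= cos(-2π·4/9) + i·sin(-2π·4/9)
= cos(-8π/9) + i·sin(-8π/9)

ω_9^4 = cos(-8π/9) + i·sin(-8π/9) = -0.9397-0.3420i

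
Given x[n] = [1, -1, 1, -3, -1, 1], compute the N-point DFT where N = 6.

X[k] = Σ(n=0 to 5) x[n] · ω_6^(nk)
where ω_6 = e^(-2πi/6)

Computing each X[k]:
X[0] = -2
X[1] = 4
X[2] = -2.0000+3.4641i
X[3] = 4
X[4] = -2.0000-3.4641i
X[5] = 4

X = [-2, 4, -2.0000+3.4641i, 4, -2.0000-3.4641i, 4]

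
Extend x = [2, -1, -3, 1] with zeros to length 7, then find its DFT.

Original 4-point DFT: [-1, 5+2i, -1, 5-2i]
Zero-padded 7-point DFT provides frequency interpolation.

DFT_7([x, 0, ...]) = [-1, 1.1431+3.2727i, 5.5489+0.4551i, 0.8080-2.8865i, 0.8080+2.8865i, 5.5489-0.4551i, 1.1431-3.2727i]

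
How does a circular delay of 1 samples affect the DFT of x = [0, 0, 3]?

Time shift by 1: X_shifted[k] = ω_3^(1k) · X[k]
Shifted x = [3, 0, 0]

DFT(x[n-1]) = [3, 3, 3]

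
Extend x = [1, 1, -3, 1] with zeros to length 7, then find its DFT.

Original 4-point DFT: [0, 4, -4, 4]
Zero-padded 7-point DFT provides frequency interpolation.

DFT_7([x, 0, ...]) = [0, 1.3901+1.7091i, 4.1039-1.4947i, -1.9940-3.7543i, -1.9940+3.7543i, 4.1039+1.4947i, 1.3901-1.7091i]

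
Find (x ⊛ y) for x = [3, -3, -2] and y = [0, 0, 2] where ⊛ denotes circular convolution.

(x ⊛ y)[n] = Σ(m=0 to 2) x[m] · y[(n-m) mod 3]

Computing each output sample:
(x ⊛ y)[0] = -6
(x ⊛ y)[1] = -4
(x ⊛ y)[2] = 6

x ⊛ y = [-6, -4, 6]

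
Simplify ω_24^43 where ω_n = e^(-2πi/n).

Since ω_24^24 = 1, powers reduce modulo 24.
43 mod 24 = 19
So ω_24^43 = ω_24^19 = e^(-2πi·19/24)

ω_24^43 = ω_24^19 = 0.2588+0.9659i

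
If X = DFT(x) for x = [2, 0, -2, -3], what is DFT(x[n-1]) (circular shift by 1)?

Time shift by 1: X_shifted[k] = ω_4^(1k) · X[k]
Shifted x = [-3, 2, 0, -2]

DFT(x[n-1]) = [-3, -3-4i, -3, -3+4i]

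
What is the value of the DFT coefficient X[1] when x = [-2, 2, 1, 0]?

X[1] = Σ(n=0 to 3) x[n] · ω_4^(1n) where ω_4 = e^(-2πi/4)
= (-2)·ω_4^0 + (2)·ω_4^1 + (1)·ω_4^2 + (0)·ω_4^3

X[1] = -3-2i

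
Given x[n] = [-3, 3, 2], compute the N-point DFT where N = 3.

X[k] = Σ(n=0 to 2) x[n] · ω_3^(nk)
where ω_3 = e^(-2πi/3)

Computing each X[k]:
X[0] = 2
X[1] = -5.5000-0.8660i
X[2] = -5.5000+0.8660i

X = [2, -5.5000-0.8660i, -5.5000+0.8660i]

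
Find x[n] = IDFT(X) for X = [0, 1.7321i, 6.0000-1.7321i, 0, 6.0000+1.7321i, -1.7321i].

x[n] = (1/6) Σ(k=0 to 5) X[k] · e^(2πikn/6)

Computing each x[n]:
x[0] = 2
x[1] = -1
x[2] = -2
x[3] = 2
x[4] = 0
x[5] = -1

x = [2, -1, -2, 2, 0, -1]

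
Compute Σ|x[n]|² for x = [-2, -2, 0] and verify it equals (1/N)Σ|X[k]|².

Time domain:
Σ|x[n]|² = |-2|² + |-2|² + |0|² = 8.0000

Frequency domain:
(1/3)Σ|X[k]|² = (1/3)(|-4|² + |-1.0000+1.7321i|² + |-1.0000-1.7321i|²) = (1/3)·24.0000 = 8.0000

Both sides agree, confirming Parseval's theorem.

Σ|x[n]|² = (1/N)Σ|X[k]|² = 8.0000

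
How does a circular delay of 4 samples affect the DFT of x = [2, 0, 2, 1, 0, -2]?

Time shift by 4: X_shifted[k] = ω_6^(4k) · X[k]
Shifted x = [2, 1, 0, -2, 2, 0]

DFT(x[n-4]) = [3, 3.5000+0.8660i, -1.5000-2.5981i, 5, -1.5000+2.5981i, 3.5000-0.8660i]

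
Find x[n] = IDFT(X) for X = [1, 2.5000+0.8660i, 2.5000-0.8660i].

x[n] = (1/3) Σ(k=0 to 2) X[k] · e^(2πikn/3)

Computing each x[n]:
x[0] = 2
x[1] = -1
x[2] = 0

x = [2, -1, 0]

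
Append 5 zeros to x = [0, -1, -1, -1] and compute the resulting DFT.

Original 4-point DFT: [-3, 1, 1, 1]
Zero-padded 9-point DFT provides frequency interpolation.

DFT_9([x, 0, ...]) = [-3, -0.4397+2.4936i, 1.2660+0.4608i, 0, 0.6736+0.5653i, 0.6736-0.5653i, 0, 1.2660-0.4608i, -0.4397-2.4936i]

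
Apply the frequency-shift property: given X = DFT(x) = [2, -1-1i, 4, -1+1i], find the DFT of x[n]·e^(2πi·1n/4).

Modulation property: DFT(ω_4^(-1n)·x[n]) = X[(k-1) mod 4], so circularly shift X by 1 positions.

X[k-1] = [-1+1i, 2, -1-1i, 4]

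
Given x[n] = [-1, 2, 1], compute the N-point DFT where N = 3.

X[k] = Σ(n=0 to 2) x[n] · ω_3^(nk)
where ω_3 = e^(-2πi/3)

Computing each X[k]:
X[0] = 2
X[1] = -2.5000-0.8660i
X[2] = -2.5000+0.8660i

X = [2, -2.5000-0.8660i, -2.5000+0.8660i]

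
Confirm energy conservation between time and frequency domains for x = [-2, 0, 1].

Time domain:
Σ|x[n]|² = |-2|² + |0|² + |1|² = 5.0000

Frequency domain:
(1/3)Σ|X[k]|² = (1/3)(|-1|² + |-2.5000+0.8660i|² + |-2.5000-0.8660i|²) = (1/3)·15.0000 = 5.0000

Both sides agree, confirming Parseval's theorem.

Σ|x[n]|² = (1/N)Σ|X[k]|² = 5.0000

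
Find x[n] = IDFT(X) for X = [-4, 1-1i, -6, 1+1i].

x[n] = (1/4) Σ(k=0 to 3) X[k] · e^(2πikn/4)

Computing each x[n]:
x[0] = -2
x[1] = 1
x[2] = -3
x[3] = 0

x = [-2, 1, -3, 0]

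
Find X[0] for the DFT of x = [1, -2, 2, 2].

X[0] = Σ(n=0 to 3) x[n] · ω_4^0 = Σ x[n]
= (1) + (-2) + (2) + (2)

X[0] = 3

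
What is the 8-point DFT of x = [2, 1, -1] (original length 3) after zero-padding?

Original 3-point DFT: [2, 2.0000-1.7321i, 2.0000+1.7321i]
Zero-padded 8-point DFT provides frequency interpolation.

DFT_8([x, 0, ...]) = [2, 2.7071+0.2929i, 3-1i, 1.2929-1.7071i, 0, 1.2929+1.7071i, 3+1i, 2.7071-0.2929i]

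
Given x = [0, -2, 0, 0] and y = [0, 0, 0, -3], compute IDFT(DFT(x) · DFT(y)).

(x ⊛ y)[n] = Σ(m=0 to 3) x[m] · y[(n-m) mod 4]

Computing each output sample:
(x ⊛ y)[0] = 6
(x ⊛ y)[1] = 0
(x ⊛ y)[2] = 0
(x ⊛ y)[3] = 0

x ⊛ y = [6, 0, 0, 0]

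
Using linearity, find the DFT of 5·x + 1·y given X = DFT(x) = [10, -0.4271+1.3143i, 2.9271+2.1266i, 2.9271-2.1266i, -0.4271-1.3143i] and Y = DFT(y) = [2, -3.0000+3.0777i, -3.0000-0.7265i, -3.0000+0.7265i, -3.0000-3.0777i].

By linearity: DFT(5x + 1y) = 5·DFT(x) + 1·DFT(y)
= 5·[10, -0.4271+1.3143i, 2.9271+2.1266i, 2.9271-2.1266i, -0.4271-1.3143i] + 1·[2, -3.0000+3.0777i, -3.0000-0.7265i, -3.0000+0.7265i, -3.0000-3.0777i]

Computing element-wise:
Z[0] = 5·(10) + 1·(2) = 52
Z[1] = 5·(-0.4271+1.3143i) + 1·(-3.0000+3.0777i) = -5.1355+9.6492i
Z[2] = 5·(2.9271+2.1266i) + 1·(-3.0000-0.7265i) = 11.6355+9.9065i
Z[3] = 5·(2.9271-2.1266i) + 1·(-3.0000+0.7265i) = 11.6355-9.9065i
Z[4] = 5·(-0.4271-1.3143i) + 1·(-3.0000-3.0777i) = -5.1355-9.6492i

DFT(5x + 1y) = 5·X + 1·Y = [52, -5.1355+9.6492i, 11.6355+9.9065i, 11.6355-9.9065i, -5.1355-9.6492i]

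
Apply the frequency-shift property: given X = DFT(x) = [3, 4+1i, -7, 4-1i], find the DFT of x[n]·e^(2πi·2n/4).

Modulation property: DFT(ω_4^(-2n)·x[n]) = X[(k-2) mod 4], so circularly shift X by 2 positions.

X[k-2] = [-7, 4-1i, 3, 4+1i]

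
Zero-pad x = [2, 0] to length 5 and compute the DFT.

Original 2-point DFT: [2, 2]
Zero-padded 5-point DFT provides frequency interpolation.

DFT_5([x, 0, ...]) = [2, 2, 2, 2, 2]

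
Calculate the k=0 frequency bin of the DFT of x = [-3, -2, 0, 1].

X[0] = Σ(n=0 to 3) x[n] · ω_4^0 = Σ x[n]
= (-3) + (-2) + (0) + (1)

X[0] = -4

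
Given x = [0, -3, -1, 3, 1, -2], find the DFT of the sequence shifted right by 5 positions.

Time shift by 5: X_shifted[k] = ω_6^(5k) · X[k]
Shifted x = [-3, -1, 3, 1, -2, 0]

DFT(x[n-5]) = [-2, -5.0000-3.4641i, -2.0000+5.1962i, -2, -2.0000-5.1962i, -5.0000+3.4641i]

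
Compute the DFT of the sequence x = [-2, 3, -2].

X[k] = Σ(n=0 to 2) x[n] · ω_3^(nk)
where ω_3 = e^(-2πi/3)

Computing each X[k]:
X[0] = -1
X[1] = -2.5000-4.3301i
X[2] = -2.5000+4.3301i

X = [-1, -2.5000-4.3301i, -2.5000+4.3301i]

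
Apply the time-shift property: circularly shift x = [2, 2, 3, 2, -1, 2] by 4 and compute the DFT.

Time shift by 4: X_shifted[k] = ω_6^(4k) · X[k]
Shifted x = [3, 2, -1, 2, 2, 2]

DFT(x[n-4]) = [10, 2.5000+2.5981i, 2.5000-2.5981i, -2, 2.5000+2.5981i, 2.5000-2.5981i]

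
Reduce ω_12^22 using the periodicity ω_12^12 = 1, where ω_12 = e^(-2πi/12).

Since ω_12^12 = 1, powers reduce modulo 12.
22 mod 12 = 10
So ω_12^22 = ω_12^10 = e^(-2πi·10/12)

ω_12^22 = ω_12^10 = 0.5000+0.8660i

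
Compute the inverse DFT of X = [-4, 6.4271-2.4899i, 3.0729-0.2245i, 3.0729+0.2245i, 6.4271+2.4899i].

x[n] = (1/5) Σ(k=0 to 4) X[k] · e^(2πikn/5)

Computing each x[n]:
x[0] = 3
x[1] = 0
x[2] = -2
x[3] = -3
x[4] = -2

x = [3, 0, -2, -3, -2]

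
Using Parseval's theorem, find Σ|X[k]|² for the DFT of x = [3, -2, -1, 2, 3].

Parseval: Σ|x[n]|² = (1/N)Σ|X[k]|², so Σ|X[k]|² = N·Σ|x[n]|² = 5·27.0000

Σ|X[k]|² = N·Σ|x[n]|² = 5·27.0000 = 135.0000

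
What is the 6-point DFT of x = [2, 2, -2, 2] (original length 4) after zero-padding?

Original 4-point DFT: [4, 4, -4, 4]
Zero-padded 6-point DFT provides frequency interpolation.

DFT_6([x, 0, ...]) = [4, 2, 4.0000-3.4641i, -4, 4.0000+3.4641i, 2]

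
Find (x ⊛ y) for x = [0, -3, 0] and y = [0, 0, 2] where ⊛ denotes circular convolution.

(x ⊛ y)[n] = Σ(m=0 to 2) x[m] · y[(n-m) mod 3]

Computing each output sample:
(x ⊛ y)[0] = -6
(x ⊛ y)[1] = 0
(x ⊛ y)[2] = 0

x ⊛ y = [-6, 0, 0]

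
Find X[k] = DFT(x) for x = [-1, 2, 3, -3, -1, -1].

X[k] = Σ(n=0 to 5) x[n] · ω_6^(nk)
where ω_6 = e^(-2πi/6)

Computing each X[k]:
X[0] = -1
X[1] = 1.5000-6.0622i
X[2] = -5.5000+0.8660i
X[3] = 3
X[4] = -5.5000-0.8660i
X[5] = 1.5000+6.0622i

X = [-1, 1.5000-6.0622i, -5.5000+0.8660i, 3, -5.5000-0.8660i, 1.5000+6.0622i]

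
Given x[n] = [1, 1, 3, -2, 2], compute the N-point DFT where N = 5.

X[k] = Σ(n=0 to 4) x[n] · ω_5^(nk)
where ω_5 = e^(-2πi/5)

Computing each X[k]:
X[0] = 5
X[1] = 1.1180-1.9879i
X[2] = -1.1180+5.3431i
X[3] = -1.1180-5.3431i
X[4] = 1.1180+1.9879i

X = [5, 1.1180-1.9879i, -1.1180+5.3431i, -1.1180-5.3431i, 1.1180+1.9879i]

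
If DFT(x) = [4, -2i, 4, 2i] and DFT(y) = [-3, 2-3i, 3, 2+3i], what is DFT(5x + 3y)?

By linearity: DFT(5x + 3y) = 5·DFT(x) + 3·DFT(y)
= 5·[4, -2i, 4, 2i] + 3·[-3, 2-3i, 3, 2+3i]

Computing element-wise:
Z[0] = 5·(4) + 3·(-3) = 11
Z[1] = 5·(-2i) + 3·(2-3i) = 6-19i
Z[2] = 5·(4) + 3·(3) = 29
Z[3] = 5·(2i) + 3·(2+3i) = 6+19i

DFT(5x + 3y) = 5·X + 3·Y = [11, 6-19i, 29, 6+19i]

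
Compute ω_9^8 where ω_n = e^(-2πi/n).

ω_9^8 = e^(-2πi·8/9)
= cos(-2π·8/9) + i·sin(-2π·8/9)
= cos(-16π/9) + i·sin(-16π/9)

ω_9^8 = cos(-16π/9) + i·sin(-16π/9) = 0.7660+0.6428i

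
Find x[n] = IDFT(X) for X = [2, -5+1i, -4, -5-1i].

x[n] = (1/4) Σ(k=0 to 3) X[k] · e^(2πikn/4)

Computing each x[n]:
x[0] = -3
x[1] = 1
x[2] = 2
x[3] = 2

x = [-3, 1, 2, 2]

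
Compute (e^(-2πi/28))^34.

Since ω_28^28 = 1, powers reduce modulo 28.
34 mod 28 = 6
So ω_28^34 = ω_28^6 = e^(-2πi·6/28)

ω_28^34 = ω_28^6 = 0.2225-0.9749i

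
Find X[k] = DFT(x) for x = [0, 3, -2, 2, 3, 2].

X[k] = Σ(n=0 to 5) x[n] · ω_6^(nk)
where ω_6 = e^(-2πi/6)

Computing each X[k]:
X[0] = 8
X[1] = 3.4641i
X[2] = -1.0000-5.1962i
X[3] = -6
X[4] = -1.0000+5.1962i
X[5] = -3.4641i

X = [8, 3.4641i, -1.0000-5.1962i, -6, -1.0000+5.1962i, -3.4641i]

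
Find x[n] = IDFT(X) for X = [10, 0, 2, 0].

x[n] = (1/4) Σ(k=0 to 3) X[k] · e^(2πikn/4)

Computing each x[n]:
x[0] = 3
x[1] = 2
x[2] = 3
x[3] = 2

x = [3, 2, 3, 2]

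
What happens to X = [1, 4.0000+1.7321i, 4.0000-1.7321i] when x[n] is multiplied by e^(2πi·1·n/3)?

Modulation property: DFT(ω_3^(-1n)·x[n]) = X[(k-1) mod 3], so circularly shift X by 1 positions.

X[k-1] = [4.0000-1.7321i, 1, 4.0000+1.7321i]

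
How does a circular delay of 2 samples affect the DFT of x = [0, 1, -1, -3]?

Time shift by 2: X_shifted[k] = ω_4^(2k) · X[k]
Shifted x = [-1, -3, 0, 1]

DFT(x[n-2]) = [-3, -1+4i, 1, -1-4i]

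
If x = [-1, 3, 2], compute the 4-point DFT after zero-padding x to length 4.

Original 3-point DFT: [4, -3.5000-0.8660i, -3.5000+0.8660i]
Zero-padded 4-point DFT provides frequency interpolation.

DFT_4([x, 0, ...]) = [4, -3-3i, -2, -3+3i]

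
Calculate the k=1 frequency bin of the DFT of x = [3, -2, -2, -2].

X[1] = Σ(n=0 to 3) x[n] · ω_4^(1n) where ω_4 = e^(-2πi/4)
= (3)·ω_4^0 + (-2)·ω_4^1 + (-2)·ω_4^2 + (-2)·ω_4^3

X[1] = 5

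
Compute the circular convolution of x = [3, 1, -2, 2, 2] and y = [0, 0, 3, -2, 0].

(x ⊛ y)[n] = Σ(m=0 to 4) x[m] · y[(n-m) mod 5]

Computing each output sample:
(x ⊛ y)[0] = 10
(x ⊛ y)[1] = 2
(x ⊛ y)[2] = 5
(x ⊛ y)[3] = -3
(x ⊛ y)[4] = -8

x ⊛ y = [10, 2, 5, -3, -8]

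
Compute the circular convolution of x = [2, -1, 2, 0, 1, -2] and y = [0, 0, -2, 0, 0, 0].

(x ⊛ y)[n] = Σ(m=0 to 5) x[m] · y[(n-m) mod 6]

Computing each output sample:
(x ⊛ y)[0] = -2
(x ⊛ y)[1] = 4
(x ⊛ y)[2] = -4
(x ⊛ y)[3] = 2
(x ⊛ y)[4] = -4
(x ⊛ y)[5] = 0

x ⊛ y = [-2, 4, -4, 2, -4, 0]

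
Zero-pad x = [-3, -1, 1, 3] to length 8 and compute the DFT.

Original 4-point DFT: [0, -4+4i, -4, -4-4i]
Zero-padded 8-point DFT provides frequency interpolation.

DFT_8([x, 0, ...]) = [0, -5.8284-2.4142i, -4+4i, -0.1716-0.4142i, -4, -0.1716+0.4142i, -4-4i, -5.8284+2.4142i]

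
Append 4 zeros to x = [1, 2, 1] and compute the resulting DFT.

Original 3-point DFT: [4, -0.5000-0.8660i, -0.5000+0.8660i]
Zero-padded 7-point DFT provides frequency interpolation.

DFT_7([x, 0, ...]) = [4, 2.0245-2.5386i, -0.3460-1.5160i, -0.1784-0.0859i, -0.1784+0.0859i, -0.3460+1.5160i, 2.0245+2.5386i]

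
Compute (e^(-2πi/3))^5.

Since ω_3^3 = 1, powers reduce modulo 3.
5 mod 3 = 2
So ω_3^5 = ω_3^2 = e^(-2πi·2/3)

ω_3^5 = ω_3^2 = -0.5000+0.8660i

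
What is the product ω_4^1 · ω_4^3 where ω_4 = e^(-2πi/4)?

The primitive 4th roots of unity are ω_4^k for k coprime to 4: k ∈ {1, 3}
Their product equals the constant term of the cyclotomic polynomial Φ_4(x) up to sign.
For n ≥ 3, the product of all primitive nth roots of unity is 1. (For n=1 it is 1; for n=2 it is -1.)

1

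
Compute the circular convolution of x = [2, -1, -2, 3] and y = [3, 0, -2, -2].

(x ⊛ y)[n] = Σ(m=0 to 3) x[m] · y[(n-m) mod 4]

Computing each output sample:
(x ⊛ y)[0] = 12
(x ⊛ y)[1] = -5
(x ⊛ y)[2] = -16
(x ⊛ y)[3] = 7

x ⊛ y = [12, -5, -16, 7]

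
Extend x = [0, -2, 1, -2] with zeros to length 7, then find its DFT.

Original 4-point DFT: [-3, -1, 5, -1]
Zero-padded 7-point DFT provides frequency interpolation.

DFT_7([x, 0, ...]) = [-3, 0.3324+1.4565i, -1.7029+0.8201i, 2.8705+3.5995i, 2.8705-3.5995i, -1.7029-0.8201i, 0.3324-1.4565i]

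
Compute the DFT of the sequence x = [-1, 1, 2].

X[k] = Σ(n=0 to 2) x[n] · ω_3^(nk)
where ω_3 = e^(-2πi/3)

Computing each X[k]:
X[0] = 2
X[1] = -2.5000+0.8660i
X[2] = -2.5000-0.8660i

X = [2, -2.5000+0.8660i, -2.5000-0.8660i]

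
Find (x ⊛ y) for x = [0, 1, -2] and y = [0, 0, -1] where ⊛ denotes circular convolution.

(x ⊛ y)[n] = Σ(m=0 to 2) x[m] · y[(n-m) mod 3]

Computing each output sample:
(x ⊛ y)[0] = -1
(x ⊛ y)[1] = 2
(x ⊛ y)[2] = 0

x ⊛ y = [-1, 2, 0]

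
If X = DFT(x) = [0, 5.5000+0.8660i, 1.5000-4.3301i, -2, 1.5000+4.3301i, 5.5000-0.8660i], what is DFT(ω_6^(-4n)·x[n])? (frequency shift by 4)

Modulation property: DFT(ω_6^(-4n)·x[n]) = X[(k-4) mod 6], so circularly shift X by 4 positions.

X[k-4] = [1.5000-4.3301i, -2, 1.5000+4.3301i, 5.5000-0.8660i, 0, 5.5000+0.8660i]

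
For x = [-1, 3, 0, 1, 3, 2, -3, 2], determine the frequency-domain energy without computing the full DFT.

Parseval: Σ|x[n]|² = (1/N)Σ|X[k]|², so Σ|X[k]|² = N·Σ|x[n]|² = 8·37.0000

Σ|X[k]|² = N·Σ|x[n]|² = 8·37.0000 = 296.0000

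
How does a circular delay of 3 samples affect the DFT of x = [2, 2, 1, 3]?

Time shift by 3: X_shifted[k] = ω_4^(3k) · X[k]
Shifted x = [2, 1, 3, 2]

DFT(x[n-3]) = [8, -1+1i, 2, -1-1i]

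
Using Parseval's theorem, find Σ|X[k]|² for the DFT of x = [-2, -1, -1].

Parseval: Σ|x[n]|² = (1/N)Σ|X[k]|², so Σ|X[k]|² = N·Σ|x[n]|² = 3·6.0000

Σ|X[k]|² = N·Σ|x[n]|² = 3·6.0000 = 18.0000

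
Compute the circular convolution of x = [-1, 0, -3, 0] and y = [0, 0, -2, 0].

(x ⊛ y)[n] = Σ(m=0 to 3) x[m] · y[(n-m) mod 4]

Computing each output sample:
(x ⊛ y)[0] = 6
(x ⊛ y)[1] = 0
(x ⊛ y)[2] = 2
(x ⊛ y)[3] = 0

x ⊛ y = [6, 0, 2, 0]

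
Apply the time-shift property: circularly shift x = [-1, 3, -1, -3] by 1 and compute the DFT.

Time shift by 1: X_shifted[k] = ω_4^(1k) · X[k]
Shifted x = [-3, -1, 3, -1]

DFT(x[n-1]) = [-2, -6, 2, -6]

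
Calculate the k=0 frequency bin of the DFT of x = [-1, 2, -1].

X[0] = Σ(n=0 to 2) x[n] · ω_3^0 = Σ x[n]
= (-1) + (2) + (-1)

X[0] = 0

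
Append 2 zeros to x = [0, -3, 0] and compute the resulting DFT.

Original 3-point DFT: [-3, 1.5000+2.5981i, 1.5000-2.5981i]
Zero-padded 5-point DFT provides frequency interpolation.

DFT_5([x, 0, ...]) = [-3, -0.9271+2.8532i, 2.4271+1.7634i, 2.4271-1.7634i, -0.9271-2.8532i]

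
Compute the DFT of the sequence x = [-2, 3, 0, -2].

X[k] = Σ(n=0 to 3) x[n] · ω_4^(nk)
where ω_4 = e^(-2πi/4)

Computing each X[k]:
X[0] = -1
X[1] = -2-5i
X[2] = -3
X[3] = -2+5i

X = [-1, -2-5i, -3, -2+5i]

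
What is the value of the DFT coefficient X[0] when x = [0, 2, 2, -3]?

X[0] = Σ(n=0 to 3) x[n] · ω_4^0 = Σ x[n]
= (0) + (2) + (2) + (-3)

X[0] = 1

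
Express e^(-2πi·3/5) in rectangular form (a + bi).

ω_5^3 = e^(-2πi·3/5)
= cos(-2π·3/5) + i·sin(-2π·3/5)
= cos(-6π/5) + i·sin(-6π/5)

ω_5^3 = cos(-6π/5) + i·sin(-6π/5) = -0.8090+0.5878i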